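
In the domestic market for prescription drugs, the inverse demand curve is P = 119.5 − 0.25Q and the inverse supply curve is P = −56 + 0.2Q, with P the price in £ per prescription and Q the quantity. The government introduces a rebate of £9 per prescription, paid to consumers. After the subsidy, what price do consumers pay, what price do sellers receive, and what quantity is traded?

Rewrite in direct form: Qd = 478 − 4P and Qs = 5P + 280.
Without the subsidy, 478 − 4P = 5P + 280 gives 9P = 198, so P* = £22 and Q* = 390.
With a per-unit subsidy paid to consumers, each effectively pays P − 9, so demand becomes Qd = 478 − 4(P − 9).
Solving gives Q = 410 with consumers paying £17 and sellers receiving £26 (the £9 wedge).

Consumers pay £17; sellers receive £26; quantity = 410.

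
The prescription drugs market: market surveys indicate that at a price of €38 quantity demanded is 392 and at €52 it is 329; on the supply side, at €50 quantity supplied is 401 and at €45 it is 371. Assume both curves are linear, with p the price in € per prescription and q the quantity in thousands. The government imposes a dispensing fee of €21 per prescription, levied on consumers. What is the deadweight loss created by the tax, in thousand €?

Deadweight loss = €567 thousand.

Demand slope: (329 − 392)/(52 − 38) = -4.5, so qd = 563 − 4.5p.
Supply slope: (371 − 401)/(45 − 50) = 6, so qs = 6p + 101.
Without the tax, 563 − 4.5p = 6p + 101 gives 10.5p = 462, so p* = €44 and q* = 365.
With the tax collected from consumers, demand (in seller-price terms) shifts: qd = 563 − 4.5(p + 21).
New equilibrium: consumers pay €56, sellers receive €35, q = 311. (Wedge: pb − ps = 21.)
Quantity falls by |ΔQ| = |365 − 311| = 54.
DWL = ½ · t · |ΔQ| = ½ · 21 · 54 = €567.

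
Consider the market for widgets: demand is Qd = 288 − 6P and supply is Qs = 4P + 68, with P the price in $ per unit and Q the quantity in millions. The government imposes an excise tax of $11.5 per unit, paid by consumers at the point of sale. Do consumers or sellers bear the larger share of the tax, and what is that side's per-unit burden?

Without the tax, 288 − 6P = 4P + 68 gives 10P = 220, so P* = $22 and Q* = 156.
With the tax collected from consumers, demand (in seller-price terms) shifts: Qd = 288 − 6(P + 11.5).
New equilibrium: consumers pay $26.6, sellers receive $15.1, Q = 128.4. (Wedge: Pb − Ps = 11.5.)
Per-unit burden: consumers $4.6, sellers $6.9.
Sellers take the larger share because supply is less price-elastic here (demand slope 6 vs supply slope 4).
The less price-elastic side of the market bears the larger share of a per-unit tax.

Sellers bear the larger share: $6.9 per unit.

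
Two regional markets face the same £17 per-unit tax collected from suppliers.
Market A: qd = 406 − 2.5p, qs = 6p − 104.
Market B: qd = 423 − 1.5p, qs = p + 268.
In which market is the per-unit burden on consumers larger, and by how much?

Market A, by £5.2.

Market A: pre-tax p* = £60, q* = 256; post-tax q = 226; per-unit burden on consumers = £12.
Market B: pre-tax p* = £62, q* = 330; post-tax q = 319.8; per-unit burden on consumers = £6.8.
Difference: £12 vs £6.8 → market A is larger by £5.2.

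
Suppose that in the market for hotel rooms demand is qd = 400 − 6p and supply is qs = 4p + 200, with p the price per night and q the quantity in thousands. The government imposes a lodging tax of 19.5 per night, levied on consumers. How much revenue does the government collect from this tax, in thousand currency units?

Tax revenue = 4547.4 thousand.

Before the tax: set 400 − 6p = 4p + 200 → p* = 20, q* = 280.
With the tax collected from consumers, demand (in seller-price terms) shifts: qd = 400 − 6(p + 19.5).
New equilibrium: consumers pay 27.8, producers receive 8.3, q = 233.2. (Wedge: pb − ps = 19.5.)
Revenue = t · Q = 19.5 · 233.2 = 4547.4.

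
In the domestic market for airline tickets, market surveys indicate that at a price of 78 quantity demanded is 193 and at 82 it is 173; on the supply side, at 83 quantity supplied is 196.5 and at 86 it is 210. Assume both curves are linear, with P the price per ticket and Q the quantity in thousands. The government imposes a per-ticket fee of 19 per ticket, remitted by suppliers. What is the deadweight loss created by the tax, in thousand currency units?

Demand slope: (173 − 193)/(82 − 78) = -5, so Qd = 583 − 5P.
Supply slope: (210 − 196.5)/(86 − 83) = 4.5, so Qs = 4.5P − 177.
Without the tax, 583 − 5P = 4.5P − 177 gives 9.5P = 760, so P* = 80 and Q* = 183.
With the tax collected from suppliers, supply shifts: Qs = 4.5(P − 19) − 177.
New equilibrium: consumers pay 89, suppliers receive 70, Q = 138. (Wedge: Pb − Ps = 19.)
Quantity falls by |ΔQ| = |183 − 138| = 45.
DWL = ½ · t · |ΔQ| = ½ · 19 · 45 = 427.5.

Deadweight loss = 427.5 thousand.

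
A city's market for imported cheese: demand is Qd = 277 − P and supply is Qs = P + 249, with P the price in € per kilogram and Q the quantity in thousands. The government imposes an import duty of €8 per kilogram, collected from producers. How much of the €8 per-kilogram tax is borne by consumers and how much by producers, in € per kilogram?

Consumers bear €4 per kilogram; producers bear €4 per kilogram.

Before the tax: set 277 − P = P + 249 → P* = €14, Q* = 263.
With the tax collected from producers, supply shifts: Qs = (P − 8) + 249.
Solving gives Q = 259 with consumers paying €18 and producers receiving €10 (the €8 wedge).
Burden on consumers: €4; on producers: €4. (They sum to €8.)
The less price-elastic side of the market bears the larger share of a per-unit tax.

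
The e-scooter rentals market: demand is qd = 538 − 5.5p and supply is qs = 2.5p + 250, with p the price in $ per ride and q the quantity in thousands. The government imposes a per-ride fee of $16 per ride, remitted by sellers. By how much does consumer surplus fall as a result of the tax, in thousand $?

Consumer surplus falls by $1631.25 thousand.

Before the tax: set 538 − 5.5p = 2.5p + 250 → p* = $36, q* = 340.
With the tax collected from sellers, supply shifts: qs = 2.5(p − 16) + 250.
New equilibrium: consumers pay $41, sellers receive $25, q = 312.5. (Wedge: pb − ps = 16.)
ΔCS is the trapezoid between Q = 312.5 and Q = 340 of height $5: ½ · (340 + 312.5) · 5 = $1631.25.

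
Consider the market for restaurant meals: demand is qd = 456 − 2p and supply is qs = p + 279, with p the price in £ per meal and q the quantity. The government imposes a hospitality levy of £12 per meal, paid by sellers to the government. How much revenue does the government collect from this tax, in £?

Without the tax, 456 − 2p = p + 279 gives 3p = 177, so p* = £59 and q* = 338.
With the tax collected from sellers, supply shifts: qs = (p − 12) + 279.
Solving gives q = 330 with consumers paying £63 and sellers receiving £51 (the £12 wedge).
Revenue = t · Q = 12 · 330 = £3960.

Tax revenue = £3960.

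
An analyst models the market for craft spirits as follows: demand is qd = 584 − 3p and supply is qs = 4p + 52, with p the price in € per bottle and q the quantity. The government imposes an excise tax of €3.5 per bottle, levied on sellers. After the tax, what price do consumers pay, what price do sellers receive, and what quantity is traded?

Before the tax: set 584 − 3p = 4p + 52 → p* = €76, q* = 356.
With the tax collected from sellers, supply shifts: qs = 4(p − 3.5) + 52.
New equilibrium: consumers pay €78, sellers receive €74.5, q = 350. (Wedge: pb − ps = 3.5.)

Consumers pay €78; sellers receive €74.5; quantity = 350.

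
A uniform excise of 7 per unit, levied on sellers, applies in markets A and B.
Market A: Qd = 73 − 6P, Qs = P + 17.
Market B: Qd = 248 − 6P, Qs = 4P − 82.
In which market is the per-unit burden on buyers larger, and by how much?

Market B, by 1.8.

Market A: pre-tax P* = 8, Q* = 25; post-tax Q = 19; per-unit burden on buyers = 1.
Market B: pre-tax P* = 33, Q* = 50; post-tax Q = 33.2; per-unit burden on buyers = 2.8.
Difference: 1 vs 2.8 → market B is larger by 1.8.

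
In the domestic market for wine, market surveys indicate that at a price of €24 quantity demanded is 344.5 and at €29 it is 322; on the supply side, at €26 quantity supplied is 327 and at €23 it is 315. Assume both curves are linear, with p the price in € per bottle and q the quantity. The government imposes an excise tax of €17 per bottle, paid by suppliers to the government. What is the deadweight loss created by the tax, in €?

Demand slope: (322 − 344.5)/(29 − 24) = -4.5, so qd = 452.5 − 4.5p.
Supply slope: (315 − 327)/(23 − 26) = 4, so qs = 4p + 223.
Without the tax, 452.5 − 4.5p = 4p + 223 gives 8.5p = 229.5, so p* = €27 and q* = 331.
With the tax collected from suppliers, supply shifts: qs = 4(p − 17) + 223.
New equilibrium: consumers pay €35, suppliers receive €18, q = 295. (Wedge: pb − ps = 17.)
Quantity falls by |ΔQ| = |331 − 295| = 36.
DWL = ½ · t · |ΔQ| = ½ · 17 · 36 = €306.

Deadweight loss = €306.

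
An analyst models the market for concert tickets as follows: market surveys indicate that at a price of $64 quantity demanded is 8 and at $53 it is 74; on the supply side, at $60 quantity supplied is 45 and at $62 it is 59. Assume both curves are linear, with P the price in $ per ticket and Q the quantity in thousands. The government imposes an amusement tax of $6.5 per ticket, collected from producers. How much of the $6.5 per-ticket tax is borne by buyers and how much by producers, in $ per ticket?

Buyers bear $3.5 per ticket; producers bear $3 per ticket.

Demand slope: (74 − 8)/(53 − 64) = -6, so Qd = 392 − 6P.
Supply slope: (59 − 45)/(62 − 60) = 7, so Qs = 7P − 375.
Before the tax: set 392 − 6P = 7P − 375 → P* = $59, Q* = 38.
With the tax collected from producers, supply shifts: Qs = 7(P − 6.5) − 375.
New equilibrium: buyers pay $62.5, producers receive $56, Q = 17. (Wedge: Pb − Ps = 6.5.)
Burden on buyers: $3.5; on producers: $3. (They sum to $6.5.)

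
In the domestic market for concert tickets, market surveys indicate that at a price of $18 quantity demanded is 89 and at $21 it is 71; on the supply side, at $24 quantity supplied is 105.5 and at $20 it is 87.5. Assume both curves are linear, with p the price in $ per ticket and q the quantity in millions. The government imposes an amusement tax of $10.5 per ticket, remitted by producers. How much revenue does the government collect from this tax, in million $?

Tax revenue = $588 million.

Demand slope: (71 − 89)/(21 − 18) = -6, so qd = 197 − 6p.
Supply slope: (87.5 − 105.5)/(20 − 24) = 4.5, so qs = 4.5p − 2.5.
Before the tax: set 197 − 6p = 4.5p − 2.5 → p* = $19, q* = 83.
With the tax collected from producers, supply shifts: qs = 4.5(p − 10.5) − 2.5.
Solving gives q = 56 with consumers paying $23.5 and producers receiving $13 (the $10.5 wedge).
Revenue = t · Q = 10.5 · 56 = $588.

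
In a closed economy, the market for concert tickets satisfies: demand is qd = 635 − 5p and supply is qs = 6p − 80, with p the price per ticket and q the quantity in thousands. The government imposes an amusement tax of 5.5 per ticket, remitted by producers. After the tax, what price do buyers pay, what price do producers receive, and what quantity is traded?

Before the tax: set 635 − 5p = 6p − 80 → p* = 65, q* = 310.
With the tax collected from producers, supply shifts: qs = 6(p − 5.5) − 80.
Solving gives q = 295 with buyers paying 68 and producers receiving 62.5 (the 5.5 wedge).

Buyers pay 68; producers receive 62.5; quantity = 295.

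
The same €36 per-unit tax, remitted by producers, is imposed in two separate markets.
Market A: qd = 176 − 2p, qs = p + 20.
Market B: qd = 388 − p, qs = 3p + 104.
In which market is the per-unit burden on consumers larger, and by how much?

Market A: pre-tax p* = €52, q* = 72; post-tax q = 48; per-unit burden on consumers = €12.
Market B: pre-tax p* = €71, q* = 317; post-tax q = 290; per-unit burden on consumers = €27.
Difference: €12 vs €27 → market B is larger by €15.

Market B, by €15.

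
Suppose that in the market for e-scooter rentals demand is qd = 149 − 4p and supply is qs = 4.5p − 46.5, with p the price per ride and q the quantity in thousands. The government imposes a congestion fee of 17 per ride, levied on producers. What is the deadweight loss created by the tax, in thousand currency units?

Deadweight loss = 306 thousand.

Without the tax, 149 − 4p = 4.5p − 46.5 gives 8.5p = 195.5, so p* = 23 and q* = 57.
With the tax collected from producers, supply shifts: qs = 4.5(p − 17) − 46.5.
Solving gives q = 21 with buyers paying 32 and producers receiving 15 (the 17 wedge).
Quantity falls by |ΔQ| = |57 − 21| = 36.
DWL = ½ · t · |ΔQ| = ½ · 17 · 36 = 306.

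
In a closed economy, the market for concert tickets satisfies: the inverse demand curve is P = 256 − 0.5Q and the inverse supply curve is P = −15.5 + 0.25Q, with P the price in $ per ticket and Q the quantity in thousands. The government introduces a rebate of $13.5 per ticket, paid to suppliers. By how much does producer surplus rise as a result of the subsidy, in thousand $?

Producer surplus rises by $1669.5 thousand.

Rewrite in direct form: Qd = 512 − 2P and Qs = 4P + 62.
Before the subsidy: set 512 − 2P = 4P + 62 → P* = $75, Q* = 362.
With a per-unit subsidy paid to suppliers, each receives P + 13.5 per unit sold, so supply becomes Qs = 4(P + 13.5) + 62.
New equilibrium: consumers pay $66, suppliers receive $79.5, Q = 380. (Wedge: Pb − Ps = −13.5.)
ΔPS is the trapezoid between Q = 380 and Q = 362 of height $4.5: ½ · (362 + 380) · 4.5 = $1669.5.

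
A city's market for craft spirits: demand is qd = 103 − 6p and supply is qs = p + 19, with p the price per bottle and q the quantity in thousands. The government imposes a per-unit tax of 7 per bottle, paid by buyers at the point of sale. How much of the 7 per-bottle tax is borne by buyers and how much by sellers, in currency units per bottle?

Buyers bear 1 per bottle; sellers bear 6 per bottle.

Before the tax: set 103 − 6p = p + 19 → p* = 12, q* = 31.
With the tax collected from buyers, demand (in seller-price terms) shifts: qd = 103 − 6(p + 7).
Solving gives q = 25 with buyers paying 13 and sellers receiving 6 (the 7 wedge).
Burden on buyers: 1; on sellers: 6. (They sum to 7.)
The less price-elastic side of the market bears the larger share of a per-unit tax.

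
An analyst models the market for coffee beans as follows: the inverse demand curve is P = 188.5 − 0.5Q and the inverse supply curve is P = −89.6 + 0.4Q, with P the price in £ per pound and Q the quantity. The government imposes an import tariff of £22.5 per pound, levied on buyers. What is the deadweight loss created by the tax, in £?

Deadweight loss = £281.25.

Inverting to Q(P) form: Qd = 377 − 2P; Qs = 2.5P + 224.
Without the tax, 377 − 2P = 2.5P + 224 gives 4.5P = 153, so P* = £34 and Q* = 309.
With the tax collected from buyers, demand (in seller-price terms) shifts: Qd = 377 − 2(P + 22.5).
New equilibrium: buyers pay £46.5, sellers receive £24, Q = 284. (Wedge: Pb − Ps = 22.5.)
Quantity falls by |ΔQ| = |309 − 284| = 25.
DWL = ½ · t · |ΔQ| = ½ · 22.5 · 25 = £281.25.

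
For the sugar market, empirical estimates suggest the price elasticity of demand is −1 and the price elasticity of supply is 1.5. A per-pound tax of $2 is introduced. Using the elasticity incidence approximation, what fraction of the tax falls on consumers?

Incidence ratio: consumers' share ≈ εs / (εs + |εd|) = 1.5 / (1.5 + 1) = 0.6.
Supply is the more elastic side, so consumers bear the larger share.

Consumers' share ≈ 0.6.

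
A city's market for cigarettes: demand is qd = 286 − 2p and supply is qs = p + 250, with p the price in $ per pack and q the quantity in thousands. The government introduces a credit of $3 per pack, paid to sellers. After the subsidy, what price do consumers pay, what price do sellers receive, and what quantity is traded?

Without the subsidy, 286 − 2p = p + 250 gives 3p = 36, so p* = $12 and q* = 262.
With a per-unit subsidy paid to sellers, each receives p + 3 per unit sold, so supply becomes qs = (p + 3) + 250.
Solving gives q = 264 with consumers paying $11 and sellers receiving $14 (the $3 wedge).

Consumers pay $11; sellers receive $14; quantity = 264.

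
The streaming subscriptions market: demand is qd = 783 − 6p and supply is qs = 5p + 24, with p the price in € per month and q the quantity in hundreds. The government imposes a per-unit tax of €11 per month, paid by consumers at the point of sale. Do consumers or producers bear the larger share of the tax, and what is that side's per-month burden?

Before the tax: set 783 − 6p = 5p + 24 → p* = €69, q* = 369.
With the tax collected from consumers, demand (in seller-price terms) shifts: qd = 783 − 6(p + 11).
New equilibrium: consumers pay €74, producers receive €63, q = 339. (Wedge: pb − ps = 11.)
Per-month burden: consumers €5, producers €6.
Producers take the larger share because supply is less price-elastic here (demand slope 6 vs supply slope 5).

Producers bear the larger share: €6 per month.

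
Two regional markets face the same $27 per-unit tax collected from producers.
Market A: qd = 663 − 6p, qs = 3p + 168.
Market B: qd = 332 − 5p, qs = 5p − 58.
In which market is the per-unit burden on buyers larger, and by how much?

Market A: pre-tax p* = $55, q* = 333; post-tax q = 279; per-unit burden on buyers = $9.
Market B: pre-tax p* = $39, q* = 137; post-tax q = 69.5; per-unit burden on buyers = $13.5.
Difference: $9 vs $13.5 → market B is larger by $4.5.

Market B, by $4.5.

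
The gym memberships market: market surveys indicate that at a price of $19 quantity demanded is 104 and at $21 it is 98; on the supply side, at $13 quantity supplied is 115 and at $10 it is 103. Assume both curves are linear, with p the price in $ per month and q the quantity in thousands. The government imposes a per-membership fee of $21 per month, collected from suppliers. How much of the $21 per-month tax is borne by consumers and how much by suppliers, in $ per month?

Consumers bear $12 per month; suppliers bear $9 per month.

Demand slope: (98 − 104)/(21 − 19) = -3, so qd = 161 − 3p.
Supply slope: (103 − 115)/(10 − 13) = 4, so qs = 4p + 63.
Without the tax, 161 − 3p = 4p + 63 gives 7p = 98, so p* = $14 and q* = 119.
With the tax collected from suppliers, supply shifts: qs = 4(p − 21) + 63.
New equilibrium: consumers pay $26, suppliers receive $5, q = 83. (Wedge: pb − ps = 21.)
Burden on consumers: $12; on suppliers: $9. (They sum to $21.)
The less price-elastic side of the market bears the larger share of a per-unit tax.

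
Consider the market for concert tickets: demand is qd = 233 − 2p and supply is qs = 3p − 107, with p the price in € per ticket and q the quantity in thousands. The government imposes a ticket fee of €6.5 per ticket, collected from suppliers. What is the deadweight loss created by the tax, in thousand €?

Deadweight loss = €25.35 thousand.

Without the tax, 233 − 2p = 3p − 107 gives 5p = 340, so p* = €68 and q* = 97.
With the tax collected from suppliers, supply shifts: qs = 3(p − 6.5) − 107.
New equilibrium: consumers pay €71.9, suppliers receive €65.4, q = 89.2. (Wedge: pb − ps = 6.5.)
Quantity falls by |ΔQ| = |97 − 89.2| = 7.8.
DWL = ½ · t · |ΔQ| = ½ · 6.5 · 7.8 = €25.35.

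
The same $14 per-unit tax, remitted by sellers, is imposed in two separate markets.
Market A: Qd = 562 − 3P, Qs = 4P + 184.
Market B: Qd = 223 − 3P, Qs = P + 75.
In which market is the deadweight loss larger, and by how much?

Market A, by $94.5.

Market A: pre-tax P* = $54, Q* = 400; post-tax Q = 376; deadweight loss = $168.
Market B: pre-tax P* = $37, Q* = 112; post-tax Q = 101.5; deadweight loss = $73.5.
Difference: $168 vs $73.5 → market A is larger by $94.5.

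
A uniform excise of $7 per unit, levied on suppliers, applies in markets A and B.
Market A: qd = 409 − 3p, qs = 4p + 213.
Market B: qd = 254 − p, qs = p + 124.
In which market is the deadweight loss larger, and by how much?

Market A: pre-tax p* = $28, q* = 325; post-tax q = 313; deadweight loss = $42.
Market B: pre-tax p* = $65, q* = 189; post-tax q = 185.5; deadweight loss = $12.25.
Difference: $42 vs $12.25 → market A is larger by $29.75.

Market A, by $29.75.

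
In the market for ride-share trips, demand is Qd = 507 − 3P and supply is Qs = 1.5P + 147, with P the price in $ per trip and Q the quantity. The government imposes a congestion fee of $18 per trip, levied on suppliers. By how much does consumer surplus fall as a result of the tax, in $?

Consumer surplus falls by $1548.

Before the tax: set 507 − 3P = 1.5P + 147 → P* = $80, Q* = 267.
With the tax collected from suppliers, supply shifts: Qs = 1.5(P − 18) + 147.
Solving gives Q = 249 with consumers paying $86 and suppliers receiving $68 (the $18 wedge).
ΔCS is the trapezoid between Q = 249 and Q = 267 of height $6: ½ · (267 + 249) · 6 = $1548.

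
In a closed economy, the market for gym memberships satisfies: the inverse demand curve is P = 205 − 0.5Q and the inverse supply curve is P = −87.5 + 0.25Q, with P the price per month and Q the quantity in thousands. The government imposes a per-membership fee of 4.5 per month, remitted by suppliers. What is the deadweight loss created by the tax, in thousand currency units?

Deadweight loss = 13.5 thousand.

Rewrite in direct form: Qd = 410 − 2P and Qs = 4P + 350.
Without the tax, 410 − 2P = 4P + 350 gives 6P = 60, so P* = 10 and Q* = 390.
With the tax collected from suppliers, supply shifts: Qs = 4(P − 4.5) + 350.
Solving gives Q = 384 with buyers paying 13 and suppliers receiving 8.5 (the 4.5 wedge).
Quantity falls by |ΔQ| = |390 − 384| = 6.
DWL = ½ · t · |ΔQ| = ½ · 4.5 · 6 = 13.5.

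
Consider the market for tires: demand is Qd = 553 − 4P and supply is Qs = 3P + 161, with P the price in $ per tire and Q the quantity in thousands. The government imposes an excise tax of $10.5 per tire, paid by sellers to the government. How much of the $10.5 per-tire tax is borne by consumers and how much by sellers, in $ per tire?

Before the tax: set 553 − 4P = 3P + 161 → P* = $56, Q* = 329.
With the tax collected from sellers, supply shifts: Qs = 3(P − 10.5) + 161.
Solving gives Q = 311 with consumers paying $60.5 and sellers receiving $50 (the $10.5 wedge).
Burden on consumers: $4.5; on sellers: $6. (They sum to $10.5.)

Consumers bear $4.5 per tire; sellers bear $6 per tire.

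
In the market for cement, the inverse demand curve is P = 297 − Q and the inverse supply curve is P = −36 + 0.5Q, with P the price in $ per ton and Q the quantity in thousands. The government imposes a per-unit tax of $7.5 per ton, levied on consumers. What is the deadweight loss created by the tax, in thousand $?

Inverting to Q(P) form: Qd = 297 − P; Qs = 2P + 72.
Before the tax: set 297 − P = 2P + 72 → P* = $75, Q* = 222.
With the tax collected from consumers, demand (in seller-price terms) shifts: Qd = 297 − (P + 7.5).
New equilibrium: consumers pay $80, suppliers receive $72.5, Q = 217. (Wedge: Pb − Ps = 7.5.)
Quantity falls by |ΔQ| = |222 − 217| = 5.
DWL = ½ · t · |ΔQ| = ½ · 7.5 · 5 = $18.75.

Deadweight loss = $18.75 thousand.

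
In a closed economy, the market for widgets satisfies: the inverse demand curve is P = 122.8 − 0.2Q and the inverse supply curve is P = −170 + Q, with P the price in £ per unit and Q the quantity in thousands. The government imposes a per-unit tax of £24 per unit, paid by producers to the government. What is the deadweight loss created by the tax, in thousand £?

Rewrite in direct form: Qd = 614 − 5P and Qs = P + 170.
Before the tax: set 614 − 5P = P + 170 → P* = £74, Q* = 244.
With the tax collected from producers, supply shifts: Qs = (P − 24) + 170.
New equilibrium: buyers pay £78, producers receive £54, Q = 224. (Wedge: Pb − Ps = 24.)
Quantity falls by |ΔQ| = |244 − 224| = 20.
DWL = ½ · t · |ΔQ| = ½ · 24 · 20 = £240.

Deadweight loss = £240 thousand.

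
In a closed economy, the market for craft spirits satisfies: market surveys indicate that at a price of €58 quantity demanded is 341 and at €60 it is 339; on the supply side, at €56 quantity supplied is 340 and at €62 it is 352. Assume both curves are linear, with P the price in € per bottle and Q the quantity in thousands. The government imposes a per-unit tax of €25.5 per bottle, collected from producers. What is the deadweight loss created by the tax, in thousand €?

Demand slope: (339 − 341)/(60 − 58) = -1, so Qd = 399 − P.
Supply slope: (352 − 340)/(62 − 56) = 2, so Qs = 2P + 228.
Without the tax, 399 − P = 2P + 228 gives 3P = 171, so P* = €57 and Q* = 342.
With the tax collected from producers, supply shifts: Qs = 2(P − 25.5) + 228.
New equilibrium: consumers pay €74, producers receive €48.5, Q = 325. (Wedge: Pb − Ps = 25.5.)
Quantity falls by |ΔQ| = |342 − 325| = 17.
DWL = ½ · t · |ΔQ| = ½ · 25.5 · 17 = €216.75.

Deadweight loss = €216.75 thousand.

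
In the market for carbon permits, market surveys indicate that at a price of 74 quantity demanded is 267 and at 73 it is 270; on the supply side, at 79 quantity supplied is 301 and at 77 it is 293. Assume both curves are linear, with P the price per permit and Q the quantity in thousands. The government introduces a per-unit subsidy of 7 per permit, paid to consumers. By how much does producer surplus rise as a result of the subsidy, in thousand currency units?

Producer surplus rises by 837 thousand.

Demand slope: (270 − 267)/(73 − 74) = -3, so Qd = 489 − 3P.
Supply slope: (293 − 301)/(77 − 79) = 4, so Qs = 4P − 15.
Without the subsidy, 489 − 3P = 4P − 15 gives 7P = 504, so P* = 72 and Q* = 273.
With a per-unit subsidy paid to consumers, each effectively pays P − 7, so demand becomes Qd = 489 − 3(P − 7).
Solving gives Q = 285 with consumers paying 68 and producers receiving 75 (the 7 wedge).
ΔPS is the trapezoid between Q = 285 and Q = 273 of height 3: ½ · (273 + 285) · 3 = 837.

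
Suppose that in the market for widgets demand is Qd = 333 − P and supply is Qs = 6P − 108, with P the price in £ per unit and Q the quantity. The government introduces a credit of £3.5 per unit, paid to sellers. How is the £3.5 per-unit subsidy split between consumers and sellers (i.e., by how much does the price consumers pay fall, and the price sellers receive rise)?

Consumers gain £3 per unit; sellers gain £0.5 per unit.

Before the subsidy: set 333 − P = 6P − 108 → P* = £63, Q* = 270.
With a per-unit subsidy paid to sellers, each receives P + 3.5 per unit sold, so supply becomes Qs = 6(P + 3.5) − 108.
New equilibrium: consumers pay £60, sellers receive £63.5, Q = 273. (Wedge: Pb − Ps = −3.5.)
Gain to consumers: £3; to sellers: £0.5. (They sum to £3.5.)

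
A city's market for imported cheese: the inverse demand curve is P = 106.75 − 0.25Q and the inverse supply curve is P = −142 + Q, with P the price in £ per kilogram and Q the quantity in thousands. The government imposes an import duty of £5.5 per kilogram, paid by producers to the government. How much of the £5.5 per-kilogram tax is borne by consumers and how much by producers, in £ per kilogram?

Rewrite in direct form: Qd = 427 − 4P and Qs = P + 142.
Without the tax, 427 − 4P = P + 142 gives 5P = 285, so P* = £57 and Q* = 199.
With the tax collected from producers, supply shifts: Qs = (P − 5.5) + 142.
Solving gives Q = 194.6 with consumers paying £58.1 and producers receiving £52.6 (the £5.5 wedge).
Burden on consumers: £1.1; on producers: £4.4. (They sum to £5.5.)
The less price-elastic side of the market bears the larger share of a per-unit tax.

Consumers bear £1.1 per kilogram; producers bear £4.4 per kilogram.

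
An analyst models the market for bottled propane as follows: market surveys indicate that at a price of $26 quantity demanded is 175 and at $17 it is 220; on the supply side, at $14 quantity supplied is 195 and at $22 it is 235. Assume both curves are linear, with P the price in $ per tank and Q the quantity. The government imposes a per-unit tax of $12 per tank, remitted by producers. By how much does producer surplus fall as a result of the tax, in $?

Producer surplus falls by $1200.

Demand slope: (220 − 175)/(17 − 26) = -5, so Qd = 305 − 5P.
Supply slope: (235 − 195)/(22 − 14) = 5, so Qs = 5P + 125.
Before the tax: set 305 − 5P = 5P + 125 → P* = $18, Q* = 215.
With the tax collected from producers, supply shifts: Qs = 5(P − 12) + 125.
New equilibrium: buyers pay $24, producers receive $12, Q = 185. (Wedge: Pb − Ps = 12.)
ΔPS is the trapezoid between Q = 185 and Q = 215 of height $6: ½ · (215 + 185) · 6 = $1200.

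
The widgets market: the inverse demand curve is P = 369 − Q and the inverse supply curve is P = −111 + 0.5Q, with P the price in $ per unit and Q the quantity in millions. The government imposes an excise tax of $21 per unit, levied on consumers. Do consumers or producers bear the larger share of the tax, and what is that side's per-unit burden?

Rewrite in direct form: Qd = 369 − P and Qs = 2P + 222.
Before the tax: set 369 − P = 2P + 222 → P* = $49, Q* = 320.
With the tax collected from consumers, demand (in seller-price terms) shifts: Qd = 369 − (P + 21).
Solving gives Q = 306 with consumers paying $63 and producers receiving $42 (the $21 wedge).
Per-unit burden: consumers $14, producers $7.
Consumers take the larger share because demand is less price-elastic here (demand slope 1 vs supply slope 2).

Consumers bear the larger share: $14 per unit.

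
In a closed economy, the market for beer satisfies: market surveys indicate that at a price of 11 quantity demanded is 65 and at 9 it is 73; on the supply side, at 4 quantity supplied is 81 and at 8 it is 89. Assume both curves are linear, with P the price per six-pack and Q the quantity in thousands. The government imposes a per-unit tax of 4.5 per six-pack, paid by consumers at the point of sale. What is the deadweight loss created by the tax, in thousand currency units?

Demand slope: (73 − 65)/(9 − 11) = -4, so Qd = 109 − 4P.
Supply slope: (89 − 81)/(8 − 4) = 2, so Qs = 2P + 73.
Without the tax, 109 − 4P = 2P + 73 gives 6P = 36, so P* = 6 and Q* = 85.
With the tax collected from consumers, demand (in seller-price terms) shifts: Qd = 109 − 4(P + 4.5).
Solving gives Q = 79 with consumers paying 7.5 and suppliers receiving 3 (the 4.5 wedge).
Quantity falls by |ΔQ| = |85 − 79| = 6.
DWL = ½ · t · |ΔQ| = ½ · 4.5 · 6 = 13.5.

Deadweight loss = 13.5 thousand.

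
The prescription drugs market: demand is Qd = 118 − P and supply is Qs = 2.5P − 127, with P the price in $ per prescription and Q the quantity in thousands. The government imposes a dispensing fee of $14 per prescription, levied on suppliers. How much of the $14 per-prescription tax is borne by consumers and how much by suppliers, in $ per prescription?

Before the tax: set 118 − P = 2.5P − 127 → P* = $70, Q* = 48.
With the tax collected from suppliers, supply shifts: Qs = 2.5(P − 14) − 127.
New equilibrium: consumers pay $80, suppliers receive $66, Q = 38. (Wedge: Pb − Ps = 14.)
Burden on consumers: $10; on suppliers: $4. (They sum to $14.)
The less price-elastic side of the market bears the larger share of a per-unit tax.

Consumers bear $10 per prescription; suppliers bear $4 per prescription.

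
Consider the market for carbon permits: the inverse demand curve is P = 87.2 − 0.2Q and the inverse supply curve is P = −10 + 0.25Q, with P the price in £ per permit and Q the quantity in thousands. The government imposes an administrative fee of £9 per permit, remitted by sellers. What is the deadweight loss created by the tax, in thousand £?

Rewrite in direct form: Qd = 436 − 5P and Qs = 4P + 40.
Without the tax, 436 − 5P = 4P + 40 gives 9P = 396, so P* = £44 and Q* = 216.
With the tax collected from sellers, supply shifts: Qs = 4(P − 9) + 40.
Solving gives Q = 196 with consumers paying £48 and sellers receiving £39 (the £9 wedge).
Quantity falls by |ΔQ| = |216 − 196| = 20.
DWL = ½ · t · |ΔQ| = ½ · 9 · 20 = £90.

Deadweight loss = £90 thousand.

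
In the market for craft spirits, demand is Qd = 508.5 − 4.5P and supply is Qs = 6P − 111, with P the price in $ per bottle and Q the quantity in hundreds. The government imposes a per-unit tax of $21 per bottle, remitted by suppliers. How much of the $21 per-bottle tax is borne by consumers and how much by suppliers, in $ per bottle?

Without the tax, 508.5 − 4.5P = 6P − 111 gives 10.5P = 619.5, so P* = $59 and Q* = 243.
With the tax collected from suppliers, supply shifts: Qs = 6(P − 21) − 111.
Solving gives Q = 189 with consumers paying $71 and suppliers receiving $50 (the $21 wedge).
Burden on consumers: $12; on suppliers: $9. (They sum to $21.)
The less price-elastic side of the market bears the larger share of a per-unit tax.

Consumers bear $12 per bottle; suppliers bear $9 per bottle.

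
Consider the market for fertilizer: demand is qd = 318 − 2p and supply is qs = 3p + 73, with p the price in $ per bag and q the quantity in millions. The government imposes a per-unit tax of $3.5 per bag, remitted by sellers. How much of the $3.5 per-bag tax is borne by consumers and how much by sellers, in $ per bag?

Consumers bear $2.1 per bag; sellers bear $1.4 per bag.

Without the tax, 318 − 2p = 3p + 73 gives 5p = 245, so p* = $49 and q* = 220.
With the tax collected from sellers, supply shifts: qs = 3(p − 3.5) + 73.
Solving gives q = 215.8 with consumers paying $51.1 and sellers receiving $47.6 (the $3.5 wedge).
Burden on consumers: $2.1; on sellers: $1.4. (They sum to $3.5.)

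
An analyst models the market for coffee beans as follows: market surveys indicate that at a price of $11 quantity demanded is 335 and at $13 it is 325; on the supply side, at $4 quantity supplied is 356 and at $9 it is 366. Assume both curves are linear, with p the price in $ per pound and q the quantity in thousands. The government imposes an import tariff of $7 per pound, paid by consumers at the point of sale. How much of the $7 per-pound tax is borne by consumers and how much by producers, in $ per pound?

Consumers bear $2 per pound; producers bear $5 per pound.

Demand slope: (325 − 335)/(13 − 11) = -5, so qd = 390 − 5p.
Supply slope: (366 − 356)/(9 − 4) = 2, so qs = 2p + 348.
Without the tax, 390 − 5p = 2p + 348 gives 7p = 42, so p* = $6 and q* = 360.
With the tax collected from consumers, demand (in seller-price terms) shifts: qd = 390 − 5(p + 7).
New equilibrium: consumers pay $8, producers receive $1, q = 350. (Wedge: pb − ps = 7.)
Burden on consumers: $2; on producers: $5. (They sum to $7.)
The less price-elastic side of the market bears the larger share of a per-unit tax.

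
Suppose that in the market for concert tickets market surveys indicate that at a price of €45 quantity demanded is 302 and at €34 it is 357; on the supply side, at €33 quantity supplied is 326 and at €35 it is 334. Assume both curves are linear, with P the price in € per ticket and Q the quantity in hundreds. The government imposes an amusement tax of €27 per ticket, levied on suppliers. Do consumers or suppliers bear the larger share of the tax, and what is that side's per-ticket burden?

Demand slope: (357 − 302)/(34 − 45) = -5, so Qd = 527 − 5P.
Supply slope: (334 − 326)/(35 − 33) = 4, so Qs = 4P + 194.
Before the tax: set 527 − 5P = 4P + 194 → P* = €37, Q* = 342.
With the tax collected from suppliers, supply shifts: Qs = 4(P − 27) + 194.
New equilibrium: consumers pay €49, suppliers receive €22, Q = 282. (Wedge: Pb − Ps = 27.)
Per-ticket burden: consumers €12, suppliers €15.
Suppliers take the larger share because supply is less price-elastic here (demand slope 5 vs supply slope 4).

Suppliers bear the larger share: €15 per ticket.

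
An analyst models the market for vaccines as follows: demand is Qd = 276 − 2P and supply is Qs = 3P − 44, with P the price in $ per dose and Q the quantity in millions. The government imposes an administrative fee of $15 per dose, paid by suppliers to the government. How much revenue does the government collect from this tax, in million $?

Without the tax, 276 − 2P = 3P − 44 gives 5P = 320, so P* = $64 and Q* = 148.
With the tax collected from suppliers, supply shifts: Qs = 3(P − 15) − 44.
New equilibrium: buyers pay $73, suppliers receive $58, Q = 130. (Wedge: Pb − Ps = 15.)
Revenue = t · Q = 15 · 130 = $1950.

Tax revenue = $1950 million.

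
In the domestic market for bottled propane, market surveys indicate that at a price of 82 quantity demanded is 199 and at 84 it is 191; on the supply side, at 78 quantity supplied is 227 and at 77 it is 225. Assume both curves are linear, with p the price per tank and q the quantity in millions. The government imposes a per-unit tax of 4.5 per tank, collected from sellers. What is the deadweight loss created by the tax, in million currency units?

Deadweight loss = 13.5 million.

Demand slope: (191 − 199)/(84 − 82) = -4, so qd = 527 − 4p.
Supply slope: (225 − 227)/(77 − 78) = 2, so qs = 2p + 71.
Without the tax, 527 − 4p = 2p + 71 gives 6p = 456, so p* = 76 and q* = 223.
With the tax collected from sellers, supply shifts: qs = 2(p − 4.5) + 71.
Solving gives q = 217 with consumers paying 77.5 and sellers receiving 73 (the 4.5 wedge).
Quantity falls by |ΔQ| = |223 − 217| = 6.
DWL = ½ · t · |ΔQ| = ½ · 4.5 · 6 = 13.5.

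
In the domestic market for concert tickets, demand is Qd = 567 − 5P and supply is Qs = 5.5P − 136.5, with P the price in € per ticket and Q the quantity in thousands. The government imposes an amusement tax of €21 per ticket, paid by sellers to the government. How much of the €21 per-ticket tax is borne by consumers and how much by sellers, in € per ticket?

Without the tax, 567 − 5P = 5.5P − 136.5 gives 10.5P = 703.5, so P* = €67 and Q* = 232.
With the tax collected from sellers, supply shifts: Qs = 5.5(P − 21) − 136.5.
Solving gives Q = 177 with consumers paying €78 and sellers receiving €57 (the €21 wedge).
Burden on consumers: €11; on sellers: €10. (They sum to €21.)
The less price-elastic side of the market bears the larger share of a per-unit tax.

Consumers bear €11 per ticket; sellers bear €10 per ticket.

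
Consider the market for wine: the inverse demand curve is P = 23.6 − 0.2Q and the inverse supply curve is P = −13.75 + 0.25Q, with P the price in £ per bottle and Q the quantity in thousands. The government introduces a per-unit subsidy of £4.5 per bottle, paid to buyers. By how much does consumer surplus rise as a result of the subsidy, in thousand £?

Inverting to Q(P) form: Qd = 118 − 5P; Qs = 4P + 55.
Without the subsidy, 118 − 5P = 4P + 55 gives 9P = 63, so P* = £7 and Q* = 83.
With a per-unit subsidy paid to buyers, each effectively pays P − 4.5, so demand becomes Qd = 118 − 5(P − 4.5).
Solving gives Q = 93 with buyers paying £5 and sellers receiving £9.5 (the £4.5 wedge).
ΔCS is the trapezoid between Q = 93 and Q = 83 of height £2: ½ · (83 + 93) · 2 = £176.

Consumer surplus rises by £176 thousand.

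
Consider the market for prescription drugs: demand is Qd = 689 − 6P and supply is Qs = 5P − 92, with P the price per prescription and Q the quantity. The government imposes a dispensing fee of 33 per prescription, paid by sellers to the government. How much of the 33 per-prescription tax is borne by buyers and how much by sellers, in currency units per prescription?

Buyers bear 15 per prescription; sellers bear 18 per prescription.

Before the tax: set 689 − 6P = 5P − 92 → P* = 71, Q* = 263.
With the tax collected from sellers, supply shifts: Qs = 5(P − 33) − 92.
Solving gives Q = 173 with buyers paying 86 and sellers receiving 53 (the 33 wedge).
Burden on buyers: 15; on sellers: 18. (They sum to 33.)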